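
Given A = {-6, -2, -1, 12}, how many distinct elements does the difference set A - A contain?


A - A = {a - a' : a, a' ∈ A}; |A| = 4.
Bounds: 2|A|-1 ≤ |A - A| ≤ |A|² - |A| + 1, i.e. 7 ≤ |A - A| ≤ 13.
Note: 0 ∈ A - A always (from a - a). The set is symmetric: if d ∈ A - A then -d ∈ A - A.
Enumerate nonzero differences d = a - a' with a > a' (then include -d):
Positive differences: {1, 4, 5, 13, 14, 18}
Full difference set: {0} ∪ (positive diffs) ∪ (negative diffs).
|A - A| = 1 + 2·6 = 13 (matches direct enumeration: 13).

|A - A| = 13


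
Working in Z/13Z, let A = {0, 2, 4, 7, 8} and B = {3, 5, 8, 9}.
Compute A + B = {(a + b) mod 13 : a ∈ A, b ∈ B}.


Work in Z/13Z: reduce every sum a + b modulo 13.
Enumerate all 20 pairs:
a = 0: 0+3=3, 0+5=5, 0+8=8, 0+9=9
a = 2: 2+3=5, 2+5=7, 2+8=10, 2+9=11
a = 4: 4+3=7, 4+5=9, 4+8=12, 4+9=0
a = 7: 7+3=10, 7+5=12, 7+8=2, 7+9=3
a = 8: 8+3=11, 8+5=0, 8+8=3, 8+9=4
Distinct residues collected: {0, 2, 3, 4, 5, 7, 8, 9, 10, 11, 12}
|A + B| = 11 (out of 13 total residues).

A + B = {0, 2, 3, 4, 5, 7, 8, 9, 10, 11, 12}


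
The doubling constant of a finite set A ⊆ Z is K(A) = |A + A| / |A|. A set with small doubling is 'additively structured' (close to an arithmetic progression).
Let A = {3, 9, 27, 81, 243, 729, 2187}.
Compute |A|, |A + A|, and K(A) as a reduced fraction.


|A| = 7.
Compute A + A by enumerating all 49 pairs.
A + A = {6, 12, 18, 30, 36, 54, 84, 90, 108, 162, 246, 252, 270, 324, 486, 732, 738, 756, 810, 972, 1458, 2190, 2196, 2214, 2268, 2430, 2916, 4374}, so |A + A| = 28.
K = |A + A| / |A| = 28/7 = 4/1 ≈ 4.0000.
Reference: AP of size 7 gives K = 13/7 ≈ 1.8571; a fully generic set of size 7 gives K ≈ 4.0000.

|A| = 7, |A + A| = 28, K = 28/7 = 4/1.


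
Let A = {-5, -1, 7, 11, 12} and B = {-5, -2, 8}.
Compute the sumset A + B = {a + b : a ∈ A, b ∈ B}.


A + B = {a + b : a ∈ A, b ∈ B}.
Enumerate all |A|·|B| = 5·3 = 15 pairs (a, b) and collect distinct sums.
a = -5: -5+-5=-10, -5+-2=-7, -5+8=3
a = -1: -1+-5=-6, -1+-2=-3, -1+8=7
a = 7: 7+-5=2, 7+-2=5, 7+8=15
a = 11: 11+-5=6, 11+-2=9, 11+8=19
a = 12: 12+-5=7, 12+-2=10, 12+8=20
Collecting distinct sums: A + B = {-10, -7, -6, -3, 2, 3, 5, 6, 7, 9, 10, 15, 19, 20}
|A + B| = 14

A + B = {-10, -7, -6, -3, 2, 3, 5, 6, 7, 9, 10, 15, 19, 20}


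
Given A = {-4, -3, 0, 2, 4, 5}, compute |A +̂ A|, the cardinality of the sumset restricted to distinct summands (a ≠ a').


Restricted sumset: A +̂ A = {a + a' : a ∈ A, a' ∈ A, a ≠ a'}.
Equivalently, take A + A and drop any sum 2a that is achievable ONLY as a + a for a ∈ A (i.e. sums representable only with equal summands).
Enumerate pairs (a, a') with a < a' (symmetric, so each unordered pair gives one sum; this covers all a ≠ a'):
  -4 + -3 = -7
  -4 + 0 = -4
  -4 + 2 = -2
  -4 + 4 = 0
  -4 + 5 = 1
  -3 + 0 = -3
  -3 + 2 = -1
  -3 + 4 = 1
  -3 + 5 = 2
  0 + 2 = 2
  0 + 4 = 4
  0 + 5 = 5
  2 + 4 = 6
  2 + 5 = 7
  4 + 5 = 9
Collected distinct sums: {-7, -4, -3, -2, -1, 0, 1, 2, 4, 5, 6, 7, 9}
|A +̂ A| = 13
(Reference bound: |A +̂ A| ≥ 2|A| - 3 for |A| ≥ 2, with |A| = 6 giving ≥ 9.)

|A +̂ A| = 13


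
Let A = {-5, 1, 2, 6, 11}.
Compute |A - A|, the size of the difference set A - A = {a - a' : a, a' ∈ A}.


A - A = {a - a' : a, a' ∈ A}; |A| = 5.
Bounds: 2|A|-1 ≤ |A - A| ≤ |A|² - |A| + 1, i.e. 9 ≤ |A - A| ≤ 21.
Note: 0 ∈ A - A always (from a - a). The set is symmetric: if d ∈ A - A then -d ∈ A - A.
Enumerate nonzero differences d = a - a' with a > a' (then include -d):
Positive differences: {1, 4, 5, 6, 7, 9, 10, 11, 16}
Full difference set: {0} ∪ (positive diffs) ∪ (negative diffs).
|A - A| = 1 + 2·9 = 19 (matches direct enumeration: 19).

|A - A| = 19


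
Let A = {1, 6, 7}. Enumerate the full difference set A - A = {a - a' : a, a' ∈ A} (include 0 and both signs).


A - A = {a - a' : a, a' ∈ A}.
Compute a - a' for each ordered pair (a, a'):
a = 1: 1-1=0, 1-6=-5, 1-7=-6
a = 6: 6-1=5, 6-6=0, 6-7=-1
a = 7: 7-1=6, 7-6=1, 7-7=0
Collecting distinct values (and noting 0 appears from a-a):
A - A = {-6, -5, -1, 0, 1, 5, 6}
|A - A| = 7

A - A = {-6, -5, -1, 0, 1, 5, 6}


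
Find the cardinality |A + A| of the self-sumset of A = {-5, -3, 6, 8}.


A + A = {a + a' : a, a' ∈ A}; |A| = 4.
General bounds: 2|A| - 1 ≤ |A + A| ≤ |A|(|A|+1)/2, i.e. 7 ≤ |A + A| ≤ 10.
Lower bound 2|A|-1 is attained iff A is an arithmetic progression.
Enumerate sums a + a' for a ≤ a' (symmetric, so this suffices):
a = -5: -5+-5=-10, -5+-3=-8, -5+6=1, -5+8=3
a = -3: -3+-3=-6, -3+6=3, -3+8=5
a = 6: 6+6=12, 6+8=14
a = 8: 8+8=16
Distinct sums: {-10, -8, -6, 1, 3, 5, 12, 14, 16}
|A + A| = 9

|A + A| = 9


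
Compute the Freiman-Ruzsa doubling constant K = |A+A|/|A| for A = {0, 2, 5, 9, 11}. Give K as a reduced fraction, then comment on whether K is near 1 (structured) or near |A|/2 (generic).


|A| = 5.
Compute A + A by enumerating all 25 pairs.
A + A = {0, 2, 4, 5, 7, 9, 10, 11, 13, 14, 16, 18, 20, 22}, so |A + A| = 14.
K = |A + A| / |A| = 14/5 (already in lowest terms) ≈ 2.8000.
Reference: AP of size 5 gives K = 9/5 ≈ 1.8000; a fully generic set of size 5 gives K ≈ 3.0000.

|A| = 5, |A + A| = 14, K = 14/5.


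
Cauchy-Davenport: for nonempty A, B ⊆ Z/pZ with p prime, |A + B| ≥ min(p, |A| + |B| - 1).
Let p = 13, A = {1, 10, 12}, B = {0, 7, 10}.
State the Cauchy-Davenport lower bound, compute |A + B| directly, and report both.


Cauchy-Davenport: |A + B| ≥ min(p, |A| + |B| - 1) for A, B nonempty in Z/pZ.
|A| = 3, |B| = 3, p = 13.
CD lower bound = min(13, 3 + 3 - 1) = min(13, 5) = 5.
Compute A + B mod 13 directly:
a = 1: 1+0=1, 1+7=8, 1+10=11
a = 10: 10+0=10, 10+7=4, 10+10=7
a = 12: 12+0=12, 12+7=6, 12+10=9
A + B = {1, 4, 6, 7, 8, 9, 10, 11, 12}, so |A + B| = 9.
Verify: 9 ≥ 5? Yes ✓.

CD lower bound = 5, actual |A + B| = 9.


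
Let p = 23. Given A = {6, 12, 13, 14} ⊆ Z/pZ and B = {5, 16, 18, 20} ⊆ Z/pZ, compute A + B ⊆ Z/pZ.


Work in Z/23Z: reduce every sum a + b modulo 23.
Enumerate all 16 pairs:
a = 6: 6+5=11, 6+16=22, 6+18=1, 6+20=3
a = 12: 12+5=17, 12+16=5, 12+18=7, 12+20=9
a = 13: 13+5=18, 13+16=6, 13+18=8, 13+20=10
a = 14: 14+5=19, 14+16=7, 14+18=9, 14+20=11
Distinct residues collected: {1, 3, 5, 6, 7, 8, 9, 10, 11, 17, 18, 19, 22}
|A + B| = 13 (out of 23 total residues).

A + B = {1, 3, 5, 6, 7, 8, 9, 10, 11, 17, 18, 19, 22}


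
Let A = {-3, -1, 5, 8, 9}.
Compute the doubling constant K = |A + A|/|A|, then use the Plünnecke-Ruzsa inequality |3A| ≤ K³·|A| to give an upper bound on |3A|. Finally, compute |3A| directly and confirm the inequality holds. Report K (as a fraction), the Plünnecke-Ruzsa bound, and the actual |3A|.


|A| = 5.
Step 1: Compute A + A by enumerating all 25 pairs.
A + A = {-6, -4, -2, 2, 4, 5, 6, 7, 8, 10, 13, 14, 16, 17, 18}, so |A + A| = 15.
Step 2: Doubling constant K = |A + A|/|A| = 15/5 = 15/5 ≈ 3.0000.
Step 3: Plünnecke-Ruzsa gives |3A| ≤ K³·|A| = (3.0000)³ · 5 ≈ 135.0000.
Step 4: Compute 3A = A + A + A directly by enumerating all triples (a,b,c) ∈ A³; |3A| = 30.
Step 5: Check 30 ≤ 135.0000? Yes ✓.

K = 15/5, Plünnecke-Ruzsa bound K³|A| ≈ 135.0000, |3A| = 30, inequality holds.


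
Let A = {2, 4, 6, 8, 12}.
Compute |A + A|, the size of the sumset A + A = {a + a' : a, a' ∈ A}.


A + A = {a + a' : a, a' ∈ A}; |A| = 5.
General bounds: 2|A| - 1 ≤ |A + A| ≤ |A|(|A|+1)/2, i.e. 9 ≤ |A + A| ≤ 15.
Lower bound 2|A|-1 is attained iff A is an arithmetic progression.
Enumerate sums a + a' for a ≤ a' (symmetric, so this suffices):
a = 2: 2+2=4, 2+4=6, 2+6=8, 2+8=10, 2+12=14
a = 4: 4+4=8, 4+6=10, 4+8=12, 4+12=16
a = 6: 6+6=12, 6+8=14, 6+12=18
a = 8: 8+8=16, 8+12=20
a = 12: 12+12=24
Distinct sums: {4, 6, 8, 10, 12, 14, 16, 18, 20, 24}
|A + A| = 10

|A + A| = 10


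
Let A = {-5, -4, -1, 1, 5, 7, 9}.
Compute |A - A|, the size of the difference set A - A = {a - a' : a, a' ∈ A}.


A - A = {a - a' : a, a' ∈ A}; |A| = 7.
Bounds: 2|A|-1 ≤ |A - A| ≤ |A|² - |A| + 1, i.e. 13 ≤ |A - A| ≤ 43.
Note: 0 ∈ A - A always (from a - a). The set is symmetric: if d ∈ A - A then -d ∈ A - A.
Enumerate nonzero differences d = a - a' with a > a' (then include -d):
Positive differences: {1, 2, 3, 4, 5, 6, 8, 9, 10, 11, 12, 13, 14}
Full difference set: {0} ∪ (positive diffs) ∪ (negative diffs).
|A - A| = 1 + 2·13 = 27 (matches direct enumeration: 27).

|A - A| = 27


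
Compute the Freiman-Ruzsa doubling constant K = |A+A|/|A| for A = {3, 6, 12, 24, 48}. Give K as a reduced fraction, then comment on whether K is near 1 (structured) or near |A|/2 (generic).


|A| = 5.
Compute A + A by enumerating all 25 pairs.
A + A = {6, 9, 12, 15, 18, 24, 27, 30, 36, 48, 51, 54, 60, 72, 96}, so |A + A| = 15.
K = |A + A| / |A| = 15/5 = 3/1 ≈ 3.0000.
Reference: AP of size 5 gives K = 9/5 ≈ 1.8000; a fully generic set of size 5 gives K ≈ 3.0000.

|A| = 5, |A + A| = 15, K = 15/5 = 3/1.


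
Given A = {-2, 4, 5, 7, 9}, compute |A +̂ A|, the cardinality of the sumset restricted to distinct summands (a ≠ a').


Restricted sumset: A +̂ A = {a + a' : a ∈ A, a' ∈ A, a ≠ a'}.
Equivalently, take A + A and drop any sum 2a that is achievable ONLY as a + a for a ∈ A (i.e. sums representable only with equal summands).
Enumerate pairs (a, a') with a < a' (symmetric, so each unordered pair gives one sum; this covers all a ≠ a'):
  -2 + 4 = 2
  -2 + 5 = 3
  -2 + 7 = 5
  -2 + 9 = 7
  4 + 5 = 9
  4 + 7 = 11
  4 + 9 = 13
  5 + 7 = 12
  5 + 9 = 14
  7 + 9 = 16
Collected distinct sums: {2, 3, 5, 7, 9, 11, 12, 13, 14, 16}
|A +̂ A| = 10
(Reference bound: |A +̂ A| ≥ 2|A| - 3 for |A| ≥ 2, with |A| = 5 giving ≥ 7.)

|A +̂ A| = 10


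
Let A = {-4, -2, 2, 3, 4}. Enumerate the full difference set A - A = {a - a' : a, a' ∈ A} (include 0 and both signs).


A - A = {a - a' : a, a' ∈ A}.
Compute a - a' for each ordered pair (a, a'):
a = -4: -4--4=0, -4--2=-2, -4-2=-6, -4-3=-7, -4-4=-8
a = -2: -2--4=2, -2--2=0, -2-2=-4, -2-3=-5, -2-4=-6
a = 2: 2--4=6, 2--2=4, 2-2=0, 2-3=-1, 2-4=-2
a = 3: 3--4=7, 3--2=5, 3-2=1, 3-3=0, 3-4=-1
a = 4: 4--4=8, 4--2=6, 4-2=2, 4-3=1, 4-4=0
Collecting distinct values (and noting 0 appears from a-a):
A - A = {-8, -7, -6, -5, -4, -2, -1, 0, 1, 2, 4, 5, 6, 7, 8}
|A - A| = 15

A - A = {-8, -7, -6, -5, -4, -2, -1, 0, 1, 2, 4, 5, 6, 7, 8}


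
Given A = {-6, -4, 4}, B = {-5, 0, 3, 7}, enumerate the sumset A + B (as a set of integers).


A + B = {a + b : a ∈ A, b ∈ B}.
Enumerate all |A|·|B| = 3·4 = 12 pairs (a, b) and collect distinct sums.
a = -6: -6+-5=-11, -6+0=-6, -6+3=-3, -6+7=1
a = -4: -4+-5=-9, -4+0=-4, -4+3=-1, -4+7=3
a = 4: 4+-5=-1, 4+0=4, 4+3=7, 4+7=11
Collecting distinct sums: A + B = {-11, -9, -6, -4, -3, -1, 1, 3, 4, 7, 11}
|A + B| = 11

A + B = {-11, -9, -6, -4, -3, -1, 1, 3, 4, 7, 11}


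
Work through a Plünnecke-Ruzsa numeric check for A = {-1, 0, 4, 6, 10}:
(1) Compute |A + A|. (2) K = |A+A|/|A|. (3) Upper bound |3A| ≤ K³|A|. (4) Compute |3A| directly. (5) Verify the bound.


|A| = 5.
Step 1: Compute A + A by enumerating all 25 pairs.
A + A = {-2, -1, 0, 3, 4, 5, 6, 8, 9, 10, 12, 14, 16, 20}, so |A + A| = 14.
Step 2: Doubling constant K = |A + A|/|A| = 14/5 = 14/5 ≈ 2.8000.
Step 3: Plünnecke-Ruzsa gives |3A| ≤ K³·|A| = (2.8000)³ · 5 ≈ 109.7600.
Step 4: Compute 3A = A + A + A directly by enumerating all triples (a,b,c) ∈ A³; |3A| = 26.
Step 5: Check 26 ≤ 109.7600? Yes ✓.

K = 14/5, Plünnecke-Ruzsa bound K³|A| ≈ 109.7600, |3A| = 26, inequality holds.


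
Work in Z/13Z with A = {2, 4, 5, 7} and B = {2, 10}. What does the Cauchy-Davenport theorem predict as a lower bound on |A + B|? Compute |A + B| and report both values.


Cauchy-Davenport: |A + B| ≥ min(p, |A| + |B| - 1) for A, B nonempty in Z/pZ.
|A| = 4, |B| = 2, p = 13.
CD lower bound = min(13, 4 + 2 - 1) = min(13, 5) = 5.
Compute A + B mod 13 directly:
a = 2: 2+2=4, 2+10=12
a = 4: 4+2=6, 4+10=1
a = 5: 5+2=7, 5+10=2
a = 7: 7+2=9, 7+10=4
A + B = {1, 2, 4, 6, 7, 9, 12}, so |A + B| = 7.
Verify: 7 ≥ 5? Yes ✓.

CD lower bound = 5, actual |A + B| = 7.


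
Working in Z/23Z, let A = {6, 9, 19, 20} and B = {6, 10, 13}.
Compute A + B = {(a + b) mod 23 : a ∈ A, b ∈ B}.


Work in Z/23Z: reduce every sum a + b modulo 23.
Enumerate all 12 pairs:
a = 6: 6+6=12, 6+10=16, 6+13=19
a = 9: 9+6=15, 9+10=19, 9+13=22
a = 19: 19+6=2, 19+10=6, 19+13=9
a = 20: 20+6=3, 20+10=7, 20+13=10
Distinct residues collected: {2, 3, 6, 7, 9, 10, 12, 15, 16, 19, 22}
|A + B| = 11 (out of 23 total residues).

A + B = {2, 3, 6, 7, 9, 10, 12, 15, 16, 19, 22}


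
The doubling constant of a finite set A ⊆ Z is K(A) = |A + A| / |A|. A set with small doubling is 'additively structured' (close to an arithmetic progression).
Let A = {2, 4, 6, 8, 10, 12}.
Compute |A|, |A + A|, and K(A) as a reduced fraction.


|A| = 6.
Compute A + A by enumerating all 36 pairs.
A + A = {4, 6, 8, 10, 12, 14, 16, 18, 20, 22, 24}, so |A + A| = 11.
K = |A + A| / |A| = 11/6 (already in lowest terms) ≈ 1.8333.
Reference: AP of size 6 gives K = 11/6 ≈ 1.8333; a fully generic set of size 6 gives K ≈ 3.5000.

|A| = 6, |A + A| = 11, K = 11/6.


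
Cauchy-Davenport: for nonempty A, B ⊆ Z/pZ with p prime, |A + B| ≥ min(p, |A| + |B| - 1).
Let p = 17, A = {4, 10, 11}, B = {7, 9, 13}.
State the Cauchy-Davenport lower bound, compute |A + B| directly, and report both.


Cauchy-Davenport: |A + B| ≥ min(p, |A| + |B| - 1) for A, B nonempty in Z/pZ.
|A| = 3, |B| = 3, p = 17.
CD lower bound = min(17, 3 + 3 - 1) = min(17, 5) = 5.
Compute A + B mod 17 directly:
a = 4: 4+7=11, 4+9=13, 4+13=0
a = 10: 10+7=0, 10+9=2, 10+13=6
a = 11: 11+7=1, 11+9=3, 11+13=7
A + B = {0, 1, 2, 3, 6, 7, 11, 13}, so |A + B| = 8.
Verify: 8 ≥ 5? Yes ✓.

CD lower bound = 5, actual |A + B| = 8.


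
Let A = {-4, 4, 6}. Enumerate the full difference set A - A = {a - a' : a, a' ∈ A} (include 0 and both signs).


A - A = {a - a' : a, a' ∈ A}.
Compute a - a' for each ordered pair (a, a'):
a = -4: -4--4=0, -4-4=-8, -4-6=-10
a = 4: 4--4=8, 4-4=0, 4-6=-2
a = 6: 6--4=10, 6-4=2, 6-6=0
Collecting distinct values (and noting 0 appears from a-a):
A - A = {-10, -8, -2, 0, 2, 8, 10}
|A - A| = 7

A - A = {-10, -8, -2, 0, 2, 8, 10}


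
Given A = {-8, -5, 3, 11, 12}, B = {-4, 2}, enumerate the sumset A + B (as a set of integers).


A + B = {a + b : a ∈ A, b ∈ B}.
Enumerate all |A|·|B| = 5·2 = 10 pairs (a, b) and collect distinct sums.
a = -8: -8+-4=-12, -8+2=-6
a = -5: -5+-4=-9, -5+2=-3
a = 3: 3+-4=-1, 3+2=5
a = 11: 11+-4=7, 11+2=13
a = 12: 12+-4=8, 12+2=14
Collecting distinct sums: A + B = {-12, -9, -6, -3, -1, 5, 7, 8, 13, 14}
|A + B| = 10

A + B = {-12, -9, -6, -3, -1, 5, 7, 8, 13, 14}


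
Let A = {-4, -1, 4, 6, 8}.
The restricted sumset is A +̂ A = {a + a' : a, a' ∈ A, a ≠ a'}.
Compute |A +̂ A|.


Restricted sumset: A +̂ A = {a + a' : a ∈ A, a' ∈ A, a ≠ a'}.
Equivalently, take A + A and drop any sum 2a that is achievable ONLY as a + a for a ∈ A (i.e. sums representable only with equal summands).
Enumerate pairs (a, a') with a < a' (symmetric, so each unordered pair gives one sum; this covers all a ≠ a'):
  -4 + -1 = -5
  -4 + 4 = 0
  -4 + 6 = 2
  -4 + 8 = 4
  -1 + 4 = 3
  -1 + 6 = 5
  -1 + 8 = 7
  4 + 6 = 10
  4 + 8 = 12
  6 + 8 = 14
Collected distinct sums: {-5, 0, 2, 3, 4, 5, 7, 10, 12, 14}
|A +̂ A| = 10
(Reference bound: |A +̂ A| ≥ 2|A| - 3 for |A| ≥ 2, with |A| = 5 giving ≥ 7.)

|A +̂ A| = 10


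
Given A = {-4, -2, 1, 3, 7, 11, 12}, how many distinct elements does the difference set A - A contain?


A - A = {a - a' : a, a' ∈ A}; |A| = 7.
Bounds: 2|A|-1 ≤ |A - A| ≤ |A|² - |A| + 1, i.e. 13 ≤ |A - A| ≤ 43.
Note: 0 ∈ A - A always (from a - a). The set is symmetric: if d ∈ A - A then -d ∈ A - A.
Enumerate nonzero differences d = a - a' with a > a' (then include -d):
Positive differences: {1, 2, 3, 4, 5, 6, 7, 8, 9, 10, 11, 13, 14, 15, 16}
Full difference set: {0} ∪ (positive diffs) ∪ (negative diffs).
|A - A| = 1 + 2·15 = 31 (matches direct enumeration: 31).

|A - A| = 31


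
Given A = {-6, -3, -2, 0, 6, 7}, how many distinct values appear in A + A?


A + A = {a + a' : a, a' ∈ A}; |A| = 6.
General bounds: 2|A| - 1 ≤ |A + A| ≤ |A|(|A|+1)/2, i.e. 11 ≤ |A + A| ≤ 21.
Lower bound 2|A|-1 is attained iff A is an arithmetic progression.
Enumerate sums a + a' for a ≤ a' (symmetric, so this suffices):
a = -6: -6+-6=-12, -6+-3=-9, -6+-2=-8, -6+0=-6, -6+6=0, -6+7=1
a = -3: -3+-3=-6, -3+-2=-5, -3+0=-3, -3+6=3, -3+7=4
a = -2: -2+-2=-4, -2+0=-2, -2+6=4, -2+7=5
a = 0: 0+0=0, 0+6=6, 0+7=7
a = 6: 6+6=12, 6+7=13
a = 7: 7+7=14
Distinct sums: {-12, -9, -8, -6, -5, -4, -3, -2, 0, 1, 3, 4, 5, 6, 7, 12, 13, 14}
|A + A| = 18

|A + A| = 18


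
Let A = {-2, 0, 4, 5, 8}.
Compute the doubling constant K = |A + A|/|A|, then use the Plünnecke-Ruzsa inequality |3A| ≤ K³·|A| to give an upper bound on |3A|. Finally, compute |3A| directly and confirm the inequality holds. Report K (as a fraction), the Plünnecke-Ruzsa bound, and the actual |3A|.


|A| = 5.
Step 1: Compute A + A by enumerating all 25 pairs.
A + A = {-4, -2, 0, 2, 3, 4, 5, 6, 8, 9, 10, 12, 13, 16}, so |A + A| = 14.
Step 2: Doubling constant K = |A + A|/|A| = 14/5 = 14/5 ≈ 2.8000.
Step 3: Plünnecke-Ruzsa gives |3A| ≤ K³·|A| = (2.8000)³ · 5 ≈ 109.7600.
Step 4: Compute 3A = A + A + A directly by enumerating all triples (a,b,c) ∈ A³; |3A| = 25.
Step 5: Check 25 ≤ 109.7600? Yes ✓.

K = 14/5, Plünnecke-Ruzsa bound K³|A| ≈ 109.7600, |3A| = 25, inequality holds.


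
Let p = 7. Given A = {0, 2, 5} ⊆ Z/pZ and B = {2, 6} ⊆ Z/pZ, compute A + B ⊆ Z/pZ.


Work in Z/7Z: reduce every sum a + b modulo 7.
Enumerate all 6 pairs:
a = 0: 0+2=2, 0+6=6
a = 2: 2+2=4, 2+6=1
a = 5: 5+2=0, 5+6=4
Distinct residues collected: {0, 1, 2, 4, 6}
|A + B| = 5 (out of 7 total residues).

A + B = {0, 1, 2, 4, 6}


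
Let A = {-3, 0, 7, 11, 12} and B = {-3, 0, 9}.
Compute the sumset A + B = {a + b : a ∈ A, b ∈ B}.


A + B = {a + b : a ∈ A, b ∈ B}.
Enumerate all |A|·|B| = 5·3 = 15 pairs (a, b) and collect distinct sums.
a = -3: -3+-3=-6, -3+0=-3, -3+9=6
a = 0: 0+-3=-3, 0+0=0, 0+9=9
a = 7: 7+-3=4, 7+0=7, 7+9=16
a = 11: 11+-3=8, 11+0=11, 11+9=20
a = 12: 12+-3=9, 12+0=12, 12+9=21
Collecting distinct sums: A + B = {-6, -3, 0, 4, 6, 7, 8, 9, 11, 12, 16, 20, 21}
|A + B| = 13

A + B = {-6, -3, 0, 4, 6, 7, 8, 9, 11, 12, 16, 20, 21}


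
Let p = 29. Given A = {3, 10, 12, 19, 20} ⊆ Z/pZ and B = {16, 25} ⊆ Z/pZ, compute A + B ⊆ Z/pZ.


Work in Z/29Z: reduce every sum a + b modulo 29.
Enumerate all 10 pairs:
a = 3: 3+16=19, 3+25=28
a = 10: 10+16=26, 10+25=6
a = 12: 12+16=28, 12+25=8
a = 19: 19+16=6, 19+25=15
a = 20: 20+16=7, 20+25=16
Distinct residues collected: {6, 7, 8, 15, 16, 19, 26, 28}
|A + B| = 8 (out of 29 total residues).

A + B = {6, 7, 8, 15, 16, 19, 26, 28}


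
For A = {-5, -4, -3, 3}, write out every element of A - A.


A - A = {a - a' : a, a' ∈ A}.
Compute a - a' for each ordered pair (a, a'):
a = -5: -5--5=0, -5--4=-1, -5--3=-2, -5-3=-8
a = -4: -4--5=1, -4--4=0, -4--3=-1, -4-3=-7
a = -3: -3--5=2, -3--4=1, -3--3=0, -3-3=-6
a = 3: 3--5=8, 3--4=7, 3--3=6, 3-3=0
Collecting distinct values (and noting 0 appears from a-a):
A - A = {-8, -7, -6, -2, -1, 0, 1, 2, 6, 7, 8}
|A - A| = 11

A - A = {-8, -7, -6, -2, -1, 0, 1, 2, 6, 7, 8}


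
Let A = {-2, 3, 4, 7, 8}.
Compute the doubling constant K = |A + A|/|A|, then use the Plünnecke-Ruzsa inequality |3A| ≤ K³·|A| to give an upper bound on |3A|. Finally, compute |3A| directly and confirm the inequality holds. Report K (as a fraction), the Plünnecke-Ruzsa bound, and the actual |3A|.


|A| = 5.
Step 1: Compute A + A by enumerating all 25 pairs.
A + A = {-4, 1, 2, 5, 6, 7, 8, 10, 11, 12, 14, 15, 16}, so |A + A| = 13.
Step 2: Doubling constant K = |A + A|/|A| = 13/5 = 13/5 ≈ 2.6000.
Step 3: Plünnecke-Ruzsa gives |3A| ≤ K³·|A| = (2.6000)³ · 5 ≈ 87.8800.
Step 4: Compute 3A = A + A + A directly by enumerating all triples (a,b,c) ∈ A³; |3A| = 24.
Step 5: Check 24 ≤ 87.8800? Yes ✓.

K = 13/5, Plünnecke-Ruzsa bound K³|A| ≈ 87.8800, |3A| = 24, inequality holds.


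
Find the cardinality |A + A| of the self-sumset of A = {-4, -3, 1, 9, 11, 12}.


A + A = {a + a' : a, a' ∈ A}; |A| = 6.
General bounds: 2|A| - 1 ≤ |A + A| ≤ |A|(|A|+1)/2, i.e. 11 ≤ |A + A| ≤ 21.
Lower bound 2|A|-1 is attained iff A is an arithmetic progression.
Enumerate sums a + a' for a ≤ a' (symmetric, so this suffices):
a = -4: -4+-4=-8, -4+-3=-7, -4+1=-3, -4+9=5, -4+11=7, -4+12=8
a = -3: -3+-3=-6, -3+1=-2, -3+9=6, -3+11=8, -3+12=9
a = 1: 1+1=2, 1+9=10, 1+11=12, 1+12=13
a = 9: 9+9=18, 9+11=20, 9+12=21
a = 11: 11+11=22, 11+12=23
a = 12: 12+12=24
Distinct sums: {-8, -7, -6, -3, -2, 2, 5, 6, 7, 8, 9, 10, 12, 13, 18, 20, 21, 22, 23, 24}
|A + A| = 20

|A + A| = 20


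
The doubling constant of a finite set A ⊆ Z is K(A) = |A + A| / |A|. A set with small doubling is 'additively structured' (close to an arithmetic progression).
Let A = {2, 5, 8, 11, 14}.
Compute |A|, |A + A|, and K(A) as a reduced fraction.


|A| = 5.
Compute A + A by enumerating all 25 pairs.
A + A = {4, 7, 10, 13, 16, 19, 22, 25, 28}, so |A + A| = 9.
K = |A + A| / |A| = 9/5 (already in lowest terms) ≈ 1.8000.
Reference: AP of size 5 gives K = 9/5 ≈ 1.8000; a fully generic set of size 5 gives K ≈ 3.0000.

|A| = 5, |A + A| = 9, K = 9/5.


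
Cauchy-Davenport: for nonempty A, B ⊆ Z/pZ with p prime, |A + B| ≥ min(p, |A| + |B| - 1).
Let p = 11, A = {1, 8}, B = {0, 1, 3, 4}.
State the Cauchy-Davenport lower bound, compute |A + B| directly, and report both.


Cauchy-Davenport: |A + B| ≥ min(p, |A| + |B| - 1) for A, B nonempty in Z/pZ.
|A| = 2, |B| = 4, p = 11.
CD lower bound = min(11, 2 + 4 - 1) = min(11, 5) = 5.
Compute A + B mod 11 directly:
a = 1: 1+0=1, 1+1=2, 1+3=4, 1+4=5
a = 8: 8+0=8, 8+1=9, 8+3=0, 8+4=1
A + B = {0, 1, 2, 4, 5, 8, 9}, so |A + B| = 7.
Verify: 7 ≥ 5? Yes ✓.

CD lower bound = 5, actual |A + B| = 7.


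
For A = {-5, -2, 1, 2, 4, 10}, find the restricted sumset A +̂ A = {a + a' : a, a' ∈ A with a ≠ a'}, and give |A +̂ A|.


Restricted sumset: A +̂ A = {a + a' : a ∈ A, a' ∈ A, a ≠ a'}.
Equivalently, take A + A and drop any sum 2a that is achievable ONLY as a + a for a ∈ A (i.e. sums representable only with equal summands).
Enumerate pairs (a, a') with a < a' (symmetric, so each unordered pair gives one sum; this covers all a ≠ a'):
  -5 + -2 = -7
  -5 + 1 = -4
  -5 + 2 = -3
  -5 + 4 = -1
  -5 + 10 = 5
  -2 + 1 = -1
  -2 + 2 = 0
  -2 + 4 = 2
  -2 + 10 = 8
  1 + 2 = 3
  1 + 4 = 5
  1 + 10 = 11
  2 + 4 = 6
  2 + 10 = 12
  4 + 10 = 14
Collected distinct sums: {-7, -4, -3, -1, 0, 2, 3, 5, 6, 8, 11, 12, 14}
|A +̂ A| = 13
(Reference bound: |A +̂ A| ≥ 2|A| - 3 for |A| ≥ 2, with |A| = 6 giving ≥ 9.)

|A +̂ A| = 13


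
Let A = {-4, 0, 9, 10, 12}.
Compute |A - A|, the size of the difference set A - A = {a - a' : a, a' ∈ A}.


A - A = {a - a' : a, a' ∈ A}; |A| = 5.
Bounds: 2|A|-1 ≤ |A - A| ≤ |A|² - |A| + 1, i.e. 9 ≤ |A - A| ≤ 21.
Note: 0 ∈ A - A always (from a - a). The set is symmetric: if d ∈ A - A then -d ∈ A - A.
Enumerate nonzero differences d = a - a' with a > a' (then include -d):
Positive differences: {1, 2, 3, 4, 9, 10, 12, 13, 14, 16}
Full difference set: {0} ∪ (positive diffs) ∪ (negative diffs).
|A - A| = 1 + 2·10 = 21 (matches direct enumeration: 21).

|A - A| = 21


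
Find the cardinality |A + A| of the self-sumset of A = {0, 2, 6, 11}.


A + A = {a + a' : a, a' ∈ A}; |A| = 4.
General bounds: 2|A| - 1 ≤ |A + A| ≤ |A|(|A|+1)/2, i.e. 7 ≤ |A + A| ≤ 10.
Lower bound 2|A|-1 is attained iff A is an arithmetic progression.
Enumerate sums a + a' for a ≤ a' (symmetric, so this suffices):
a = 0: 0+0=0, 0+2=2, 0+6=6, 0+11=11
a = 2: 2+2=4, 2+6=8, 2+11=13
a = 6: 6+6=12, 6+11=17
a = 11: 11+11=22
Distinct sums: {0, 2, 4, 6, 8, 11, 12, 13, 17, 22}
|A + A| = 10

|A + A| = 10


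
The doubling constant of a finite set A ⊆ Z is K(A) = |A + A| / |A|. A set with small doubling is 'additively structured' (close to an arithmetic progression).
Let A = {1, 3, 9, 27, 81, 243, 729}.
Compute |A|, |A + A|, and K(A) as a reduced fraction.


|A| = 7.
Compute A + A by enumerating all 49 pairs.
A + A = {2, 4, 6, 10, 12, 18, 28, 30, 36, 54, 82, 84, 90, 108, 162, 244, 246, 252, 270, 324, 486, 730, 732, 738, 756, 810, 972, 1458}, so |A + A| = 28.
K = |A + A| / |A| = 28/7 = 4/1 ≈ 4.0000.
Reference: AP of size 7 gives K = 13/7 ≈ 1.8571; a fully generic set of size 7 gives K ≈ 4.0000.

|A| = 7, |A + A| = 28, K = 28/7 = 4/1.


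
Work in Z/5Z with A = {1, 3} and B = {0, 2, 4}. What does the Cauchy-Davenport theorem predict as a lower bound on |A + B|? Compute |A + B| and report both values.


Cauchy-Davenport: |A + B| ≥ min(p, |A| + |B| - 1) for A, B nonempty in Z/pZ.
|A| = 2, |B| = 3, p = 5.
CD lower bound = min(5, 2 + 3 - 1) = min(5, 4) = 4.
Compute A + B mod 5 directly:
a = 1: 1+0=1, 1+2=3, 1+4=0
a = 3: 3+0=3, 3+2=0, 3+4=2
A + B = {0, 1, 2, 3}, so |A + B| = 4.
Verify: 4 ≥ 4? Yes ✓.

CD lower bound = 4, actual |A + B| = 4.


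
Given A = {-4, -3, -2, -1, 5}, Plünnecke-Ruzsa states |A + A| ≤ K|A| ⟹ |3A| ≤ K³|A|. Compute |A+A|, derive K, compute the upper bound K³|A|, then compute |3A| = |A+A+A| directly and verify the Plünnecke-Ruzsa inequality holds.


|A| = 5.
Step 1: Compute A + A by enumerating all 25 pairs.
A + A = {-8, -7, -6, -5, -4, -3, -2, 1, 2, 3, 4, 10}, so |A + A| = 12.
Step 2: Doubling constant K = |A + A|/|A| = 12/5 = 12/5 ≈ 2.4000.
Step 3: Plünnecke-Ruzsa gives |3A| ≤ K³·|A| = (2.4000)³ · 5 ≈ 69.1200.
Step 4: Compute 3A = A + A + A directly by enumerating all triples (a,b,c) ∈ A³; |3A| = 21.
Step 5: Check 21 ≤ 69.1200? Yes ✓.

K = 12/5, Plünnecke-Ruzsa bound K³|A| ≈ 69.1200, |3A| = 21, inequality holds.


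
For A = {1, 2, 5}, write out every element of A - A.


A - A = {a - a' : a, a' ∈ A}.
Compute a - a' for each ordered pair (a, a'):
a = 1: 1-1=0, 1-2=-1, 1-5=-4
a = 2: 2-1=1, 2-2=0, 2-5=-3
a = 5: 5-1=4, 5-2=3, 5-5=0
Collecting distinct values (and noting 0 appears from a-a):
A - A = {-4, -3, -1, 0, 1, 3, 4}
|A - A| = 7

A - A = {-4, -3, -1, 0, 1, 3, 4}


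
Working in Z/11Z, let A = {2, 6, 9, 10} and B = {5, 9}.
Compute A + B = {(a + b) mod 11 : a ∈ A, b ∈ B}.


Work in Z/11Z: reduce every sum a + b modulo 11.
Enumerate all 8 pairs:
a = 2: 2+5=7, 2+9=0
a = 6: 6+5=0, 6+9=4
a = 9: 9+5=3, 9+9=7
a = 10: 10+5=4, 10+9=8
Distinct residues collected: {0, 3, 4, 7, 8}
|A + B| = 5 (out of 11 total residues).

A + B = {0, 3, 4, 7, 8}


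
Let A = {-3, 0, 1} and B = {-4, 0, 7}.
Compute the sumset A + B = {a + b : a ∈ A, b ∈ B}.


A + B = {a + b : a ∈ A, b ∈ B}.
Enumerate all |A|·|B| = 3·3 = 9 pairs (a, b) and collect distinct sums.
a = -3: -3+-4=-7, -3+0=-3, -3+7=4
a = 0: 0+-4=-4, 0+0=0, 0+7=7
a = 1: 1+-4=-3, 1+0=1, 1+7=8
Collecting distinct sums: A + B = {-7, -4, -3, 0, 1, 4, 7, 8}
|A + B| = 8

A + B = {-7, -4, -3, 0, 1, 4, 7, 8}


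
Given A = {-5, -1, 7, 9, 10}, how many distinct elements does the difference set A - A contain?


A - A = {a - a' : a, a' ∈ A}; |A| = 5.
Bounds: 2|A|-1 ≤ |A - A| ≤ |A|² - |A| + 1, i.e. 9 ≤ |A - A| ≤ 21.
Note: 0 ∈ A - A always (from a - a). The set is symmetric: if d ∈ A - A then -d ∈ A - A.
Enumerate nonzero differences d = a - a' with a > a' (then include -d):
Positive differences: {1, 2, 3, 4, 8, 10, 11, 12, 14, 15}
Full difference set: {0} ∪ (positive diffs) ∪ (negative diffs).
|A - A| = 1 + 2·10 = 21 (matches direct enumeration: 21).

|A - A| = 21


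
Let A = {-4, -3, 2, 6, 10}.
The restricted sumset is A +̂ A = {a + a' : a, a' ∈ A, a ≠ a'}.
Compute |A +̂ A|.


Restricted sumset: A +̂ A = {a + a' : a ∈ A, a' ∈ A, a ≠ a'}.
Equivalently, take A + A and drop any sum 2a that is achievable ONLY as a + a for a ∈ A (i.e. sums representable only with equal summands).
Enumerate pairs (a, a') with a < a' (symmetric, so each unordered pair gives one sum; this covers all a ≠ a'):
  -4 + -3 = -7
  -4 + 2 = -2
  -4 + 6 = 2
  -4 + 10 = 6
  -3 + 2 = -1
  -3 + 6 = 3
  -3 + 10 = 7
  2 + 6 = 8
  2 + 10 = 12
  6 + 10 = 16
Collected distinct sums: {-7, -2, -1, 2, 3, 6, 7, 8, 12, 16}
|A +̂ A| = 10
(Reference bound: |A +̂ A| ≥ 2|A| - 3 for |A| ≥ 2, with |A| = 5 giving ≥ 7.)

|A +̂ A| = 10


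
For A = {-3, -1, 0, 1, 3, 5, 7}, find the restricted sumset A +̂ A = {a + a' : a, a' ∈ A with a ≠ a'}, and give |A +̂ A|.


Restricted sumset: A +̂ A = {a + a' : a ∈ A, a' ∈ A, a ≠ a'}.
Equivalently, take A + A and drop any sum 2a that is achievable ONLY as a + a for a ∈ A (i.e. sums representable only with equal summands).
Enumerate pairs (a, a') with a < a' (symmetric, so each unordered pair gives one sum; this covers all a ≠ a'):
  -3 + -1 = -4
  -3 + 0 = -3
  -3 + 1 = -2
  -3 + 3 = 0
  -3 + 5 = 2
  -3 + 7 = 4
  -1 + 0 = -1
  -1 + 1 = 0
  -1 + 3 = 2
  -1 + 5 = 4
  -1 + 7 = 6
  0 + 1 = 1
  0 + 3 = 3
  0 + 5 = 5
  0 + 7 = 7
  1 + 3 = 4
  1 + 5 = 6
  1 + 7 = 8
  3 + 5 = 8
  3 + 7 = 10
  5 + 7 = 12
Collected distinct sums: {-4, -3, -2, -1, 0, 1, 2, 3, 4, 5, 6, 7, 8, 10, 12}
|A +̂ A| = 15
(Reference bound: |A +̂ A| ≥ 2|A| - 3 for |A| ≥ 2, with |A| = 7 giving ≥ 11.)

|A +̂ A| = 15


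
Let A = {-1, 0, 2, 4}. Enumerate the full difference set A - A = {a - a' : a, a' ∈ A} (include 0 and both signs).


A - A = {a - a' : a, a' ∈ A}.
Compute a - a' for each ordered pair (a, a'):
a = -1: -1--1=0, -1-0=-1, -1-2=-3, -1-4=-5
a = 0: 0--1=1, 0-0=0, 0-2=-2, 0-4=-4
a = 2: 2--1=3, 2-0=2, 2-2=0, 2-4=-2
a = 4: 4--1=5, 4-0=4, 4-2=2, 4-4=0
Collecting distinct values (and noting 0 appears from a-a):
A - A = {-5, -4, -3, -2, -1, 0, 1, 2, 3, 4, 5}
|A - A| = 11

A - A = {-5, -4, -3, -2, -1, 0, 1, 2, 3, 4, 5}


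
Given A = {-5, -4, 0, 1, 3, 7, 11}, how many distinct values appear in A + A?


A + A = {a + a' : a, a' ∈ A}; |A| = 7.
General bounds: 2|A| - 1 ≤ |A + A| ≤ |A|(|A|+1)/2, i.e. 13 ≤ |A + A| ≤ 28.
Lower bound 2|A|-1 is attained iff A is an arithmetic progression.
Enumerate sums a + a' for a ≤ a' (symmetric, so this suffices):
a = -5: -5+-5=-10, -5+-4=-9, -5+0=-5, -5+1=-4, -5+3=-2, -5+7=2, -5+11=6
a = -4: -4+-4=-8, -4+0=-4, -4+1=-3, -4+3=-1, -4+7=3, -4+11=7
a = 0: 0+0=0, 0+1=1, 0+3=3, 0+7=7, 0+11=11
a = 1: 1+1=2, 1+3=4, 1+7=8, 1+11=12
a = 3: 3+3=6, 3+7=10, 3+11=14
a = 7: 7+7=14, 7+11=18
a = 11: 11+11=22
Distinct sums: {-10, -9, -8, -5, -4, -3, -2, -1, 0, 1, 2, 3, 4, 6, 7, 8, 10, 11, 12, 14, 18, 22}
|A + A| = 22

|A + A| = 22


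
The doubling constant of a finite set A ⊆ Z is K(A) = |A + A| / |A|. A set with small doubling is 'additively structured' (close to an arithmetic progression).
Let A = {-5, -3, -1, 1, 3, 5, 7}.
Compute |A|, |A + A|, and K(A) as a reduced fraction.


|A| = 7.
Compute A + A by enumerating all 49 pairs.
A + A = {-10, -8, -6, -4, -2, 0, 2, 4, 6, 8, 10, 12, 14}, so |A + A| = 13.
K = |A + A| / |A| = 13/7 (already in lowest terms) ≈ 1.8571.
Reference: AP of size 7 gives K = 13/7 ≈ 1.8571; a fully generic set of size 7 gives K ≈ 4.0000.

|A| = 7, |A + A| = 13, K = 13/7.


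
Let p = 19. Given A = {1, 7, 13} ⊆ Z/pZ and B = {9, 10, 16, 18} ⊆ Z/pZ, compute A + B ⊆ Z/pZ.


Work in Z/19Z: reduce every sum a + b modulo 19.
Enumerate all 12 pairs:
a = 1: 1+9=10, 1+10=11, 1+16=17, 1+18=0
a = 7: 7+9=16, 7+10=17, 7+16=4, 7+18=6
a = 13: 13+9=3, 13+10=4, 13+16=10, 13+18=12
Distinct residues collected: {0, 3, 4, 6, 10, 11, 12, 16, 17}
|A + B| = 9 (out of 19 total residues).

A + B = {0, 3, 4, 6, 10, 11, 12, 16, 17}


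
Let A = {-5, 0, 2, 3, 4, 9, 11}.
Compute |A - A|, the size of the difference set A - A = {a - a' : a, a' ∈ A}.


A - A = {a - a' : a, a' ∈ A}; |A| = 7.
Bounds: 2|A|-1 ≤ |A - A| ≤ |A|² - |A| + 1, i.e. 13 ≤ |A - A| ≤ 43.
Note: 0 ∈ A - A always (from a - a). The set is symmetric: if d ∈ A - A then -d ∈ A - A.
Enumerate nonzero differences d = a - a' with a > a' (then include -d):
Positive differences: {1, 2, 3, 4, 5, 6, 7, 8, 9, 11, 14, 16}
Full difference set: {0} ∪ (positive diffs) ∪ (negative diffs).
|A - A| = 1 + 2·12 = 25 (matches direct enumeration: 25).

|A - A| = 25


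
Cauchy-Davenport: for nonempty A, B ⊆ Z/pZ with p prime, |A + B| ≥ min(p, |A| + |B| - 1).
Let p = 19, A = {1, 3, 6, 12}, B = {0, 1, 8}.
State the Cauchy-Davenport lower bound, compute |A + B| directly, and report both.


Cauchy-Davenport: |A + B| ≥ min(p, |A| + |B| - 1) for A, B nonempty in Z/pZ.
|A| = 4, |B| = 3, p = 19.
CD lower bound = min(19, 4 + 3 - 1) = min(19, 6) = 6.
Compute A + B mod 19 directly:
a = 1: 1+0=1, 1+1=2, 1+8=9
a = 3: 3+0=3, 3+1=4, 3+8=11
a = 6: 6+0=6, 6+1=7, 6+8=14
a = 12: 12+0=12, 12+1=13, 12+8=1
A + B = {1, 2, 3, 4, 6, 7, 9, 11, 12, 13, 14}, so |A + B| = 11.
Verify: 11 ≥ 6? Yes ✓.

CD lower bound = 6, actual |A + B| = 11.


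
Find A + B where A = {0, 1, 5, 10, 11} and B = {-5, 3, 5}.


A + B = {a + b : a ∈ A, b ∈ B}.
Enumerate all |A|·|B| = 5·3 = 15 pairs (a, b) and collect distinct sums.
a = 0: 0+-5=-5, 0+3=3, 0+5=5
a = 1: 1+-5=-4, 1+3=4, 1+5=6
a = 5: 5+-5=0, 5+3=8, 5+5=10
a = 10: 10+-5=5, 10+3=13, 10+5=15
a = 11: 11+-5=6, 11+3=14, 11+5=16
Collecting distinct sums: A + B = {-5, -4, 0, 3, 4, 5, 6, 8, 10, 13, 14, 15, 16}
|A + B| = 13

A + B = {-5, -4, 0, 3, 4, 5, 6, 8, 10, 13, 14, 15, 16}


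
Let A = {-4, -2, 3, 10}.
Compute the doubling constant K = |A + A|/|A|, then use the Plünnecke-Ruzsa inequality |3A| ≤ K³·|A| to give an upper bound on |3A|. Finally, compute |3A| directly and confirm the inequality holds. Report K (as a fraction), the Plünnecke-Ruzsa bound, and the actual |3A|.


|A| = 4.
Step 1: Compute A + A by enumerating all 16 pairs.
A + A = {-8, -6, -4, -1, 1, 6, 8, 13, 20}, so |A + A| = 9.
Step 2: Doubling constant K = |A + A|/|A| = 9/4 = 9/4 ≈ 2.2500.
Step 3: Plünnecke-Ruzsa gives |3A| ≤ K³·|A| = (2.2500)³ · 4 ≈ 45.5625.
Step 4: Compute 3A = A + A + A directly by enumerating all triples (a,b,c) ∈ A³; |3A| = 16.
Step 5: Check 16 ≤ 45.5625? Yes ✓.

K = 9/4, Plünnecke-Ruzsa bound K³|A| ≈ 45.5625, |3A| = 16, inequality holds.


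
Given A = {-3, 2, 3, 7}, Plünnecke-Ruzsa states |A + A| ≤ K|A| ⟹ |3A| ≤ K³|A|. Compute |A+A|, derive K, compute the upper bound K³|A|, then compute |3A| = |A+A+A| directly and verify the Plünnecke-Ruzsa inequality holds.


|A| = 4.
Step 1: Compute A + A by enumerating all 16 pairs.
A + A = {-6, -1, 0, 4, 5, 6, 9, 10, 14}, so |A + A| = 9.
Step 2: Doubling constant K = |A + A|/|A| = 9/4 = 9/4 ≈ 2.2500.
Step 3: Plünnecke-Ruzsa gives |3A| ≤ K³·|A| = (2.2500)³ · 4 ≈ 45.5625.
Step 4: Compute 3A = A + A + A directly by enumerating all triples (a,b,c) ∈ A³; |3A| = 16.
Step 5: Check 16 ≤ 45.5625? Yes ✓.

K = 9/4, Plünnecke-Ruzsa bound K³|A| ≈ 45.5625, |3A| = 16, inequality holds.


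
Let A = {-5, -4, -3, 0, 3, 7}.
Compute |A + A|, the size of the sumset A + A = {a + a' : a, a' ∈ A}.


A + A = {a + a' : a, a' ∈ A}; |A| = 6.
General bounds: 2|A| - 1 ≤ |A + A| ≤ |A|(|A|+1)/2, i.e. 11 ≤ |A + A| ≤ 21.
Lower bound 2|A|-1 is attained iff A is an arithmetic progression.
Enumerate sums a + a' for a ≤ a' (symmetric, so this suffices):
a = -5: -5+-5=-10, -5+-4=-9, -5+-3=-8, -5+0=-5, -5+3=-2, -5+7=2
a = -4: -4+-4=-8, -4+-3=-7, -4+0=-4, -4+3=-1, -4+7=3
a = -3: -3+-3=-6, -3+0=-3, -3+3=0, -3+7=4
a = 0: 0+0=0, 0+3=3, 0+7=7
a = 3: 3+3=6, 3+7=10
a = 7: 7+7=14
Distinct sums: {-10, -9, -8, -7, -6, -5, -4, -3, -2, -1, 0, 2, 3, 4, 6, 7, 10, 14}
|A + A| = 18

|A + A| = 18


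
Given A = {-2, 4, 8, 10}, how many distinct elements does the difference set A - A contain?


A - A = {a - a' : a, a' ∈ A}; |A| = 4.
Bounds: 2|A|-1 ≤ |A - A| ≤ |A|² - |A| + 1, i.e. 7 ≤ |A - A| ≤ 13.
Note: 0 ∈ A - A always (from a - a). The set is symmetric: if d ∈ A - A then -d ∈ A - A.
Enumerate nonzero differences d = a - a' with a > a' (then include -d):
Positive differences: {2, 4, 6, 10, 12}
Full difference set: {0} ∪ (positive diffs) ∪ (negative diffs).
|A - A| = 1 + 2·5 = 11 (matches direct enumeration: 11).

|A - A| = 11


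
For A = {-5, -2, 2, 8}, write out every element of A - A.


A - A = {a - a' : a, a' ∈ A}.
Compute a - a' for each ordered pair (a, a'):
a = -5: -5--5=0, -5--2=-3, -5-2=-7, -5-8=-13
a = -2: -2--5=3, -2--2=0, -2-2=-4, -2-8=-10
a = 2: 2--5=7, 2--2=4, 2-2=0, 2-8=-6
a = 8: 8--5=13, 8--2=10, 8-2=6, 8-8=0
Collecting distinct values (and noting 0 appears from a-a):
A - A = {-13, -10, -7, -6, -4, -3, 0, 3, 4, 6, 7, 10, 13}
|A - A| = 13

A - A = {-13, -10, -7, -6, -4, -3, 0, 3, 4, 6, 7, 10, 13}


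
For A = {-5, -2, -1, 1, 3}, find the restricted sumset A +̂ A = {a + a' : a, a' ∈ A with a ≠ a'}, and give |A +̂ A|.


Restricted sumset: A +̂ A = {a + a' : a ∈ A, a' ∈ A, a ≠ a'}.
Equivalently, take A + A and drop any sum 2a that is achievable ONLY as a + a for a ∈ A (i.e. sums representable only with equal summands).
Enumerate pairs (a, a') with a < a' (symmetric, so each unordered pair gives one sum; this covers all a ≠ a'):
  -5 + -2 = -7
  -5 + -1 = -6
  -5 + 1 = -4
  -5 + 3 = -2
  -2 + -1 = -3
  -2 + 1 = -1
  -2 + 3 = 1
  -1 + 1 = 0
  -1 + 3 = 2
  1 + 3 = 4
Collected distinct sums: {-7, -6, -4, -3, -2, -1, 0, 1, 2, 4}
|A +̂ A| = 10
(Reference bound: |A +̂ A| ≥ 2|A| - 3 for |A| ≥ 2, with |A| = 5 giving ≥ 7.)

|A +̂ A| = 10


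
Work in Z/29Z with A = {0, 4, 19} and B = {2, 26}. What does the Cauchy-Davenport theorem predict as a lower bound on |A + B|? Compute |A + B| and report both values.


Cauchy-Davenport: |A + B| ≥ min(p, |A| + |B| - 1) for A, B nonempty in Z/pZ.
|A| = 3, |B| = 2, p = 29.
CD lower bound = min(29, 3 + 2 - 1) = min(29, 4) = 4.
Compute A + B mod 29 directly:
a = 0: 0+2=2, 0+26=26
a = 4: 4+2=6, 4+26=1
a = 19: 19+2=21, 19+26=16
A + B = {1, 2, 6, 16, 21, 26}, so |A + B| = 6.
Verify: 6 ≥ 4? Yes ✓.

CD lower bound = 4, actual |A + B| = 6.


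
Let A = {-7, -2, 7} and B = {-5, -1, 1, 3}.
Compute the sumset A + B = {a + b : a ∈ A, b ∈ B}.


A + B = {a + b : a ∈ A, b ∈ B}.
Enumerate all |A|·|B| = 3·4 = 12 pairs (a, b) and collect distinct sums.
a = -7: -7+-5=-12, -7+-1=-8, -7+1=-6, -7+3=-4
a = -2: -2+-5=-7, -2+-1=-3, -2+1=-1, -2+3=1
a = 7: 7+-5=2, 7+-1=6, 7+1=8, 7+3=10
Collecting distinct sums: A + B = {-12, -8, -7, -6, -4, -3, -1, 1, 2, 6, 8, 10}
|A + B| = 12

A + B = {-12, -8, -7, -6, -4, -3, -1, 1, 2, 6, 8, 10}


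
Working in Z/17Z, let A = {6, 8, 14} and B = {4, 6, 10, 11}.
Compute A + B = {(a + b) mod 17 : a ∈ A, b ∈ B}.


Work in Z/17Z: reduce every sum a + b modulo 17.
Enumerate all 12 pairs:
a = 6: 6+4=10, 6+6=12, 6+10=16, 6+11=0
a = 8: 8+4=12, 8+6=14, 8+10=1, 8+11=2
a = 14: 14+4=1, 14+6=3, 14+10=7, 14+11=8
Distinct residues collected: {0, 1, 2, 3, 7, 8, 10, 12, 14, 16}
|A + B| = 10 (out of 17 total residues).

A + B = {0, 1, 2, 3, 7, 8, 10, 12, 14, 16}


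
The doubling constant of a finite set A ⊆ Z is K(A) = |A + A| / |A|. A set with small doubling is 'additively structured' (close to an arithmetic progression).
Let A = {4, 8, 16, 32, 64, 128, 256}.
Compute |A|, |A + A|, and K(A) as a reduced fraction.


|A| = 7.
Compute A + A by enumerating all 49 pairs.
A + A = {8, 12, 16, 20, 24, 32, 36, 40, 48, 64, 68, 72, 80, 96, 128, 132, 136, 144, 160, 192, 256, 260, 264, 272, 288, 320, 384, 512}, so |A + A| = 28.
K = |A + A| / |A| = 28/7 = 4/1 ≈ 4.0000.
Reference: AP of size 7 gives K = 13/7 ≈ 1.8571; a fully generic set of size 7 gives K ≈ 4.0000.

|A| = 7, |A + A| = 28, K = 28/7 = 4/1.


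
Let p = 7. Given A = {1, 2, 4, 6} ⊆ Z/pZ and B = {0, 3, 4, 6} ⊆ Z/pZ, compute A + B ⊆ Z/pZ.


Work in Z/7Z: reduce every sum a + b modulo 7.
Enumerate all 16 pairs:
a = 1: 1+0=1, 1+3=4, 1+4=5, 1+6=0
a = 2: 2+0=2, 2+3=5, 2+4=6, 2+6=1
a = 4: 4+0=4, 4+3=0, 4+4=1, 4+6=3
a = 6: 6+0=6, 6+3=2, 6+4=3, 6+6=5
Distinct residues collected: {0, 1, 2, 3, 4, 5, 6}
|A + B| = 7 (out of 7 total residues).

A + B = {0, 1, 2, 3, 4, 5, 6}


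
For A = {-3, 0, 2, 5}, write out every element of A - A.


A - A = {a - a' : a, a' ∈ A}.
Compute a - a' for each ordered pair (a, a'):
a = -3: -3--3=0, -3-0=-3, -3-2=-5, -3-5=-8
a = 0: 0--3=3, 0-0=0, 0-2=-2, 0-5=-5
a = 2: 2--3=5, 2-0=2, 2-2=0, 2-5=-3
a = 5: 5--3=8, 5-0=5, 5-2=3, 5-5=0
Collecting distinct values (and noting 0 appears from a-a):
A - A = {-8, -5, -3, -2, 0, 2, 3, 5, 8}
|A - A| = 9

A - A = {-8, -5, -3, -2, 0, 2, 3, 5, 8}
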